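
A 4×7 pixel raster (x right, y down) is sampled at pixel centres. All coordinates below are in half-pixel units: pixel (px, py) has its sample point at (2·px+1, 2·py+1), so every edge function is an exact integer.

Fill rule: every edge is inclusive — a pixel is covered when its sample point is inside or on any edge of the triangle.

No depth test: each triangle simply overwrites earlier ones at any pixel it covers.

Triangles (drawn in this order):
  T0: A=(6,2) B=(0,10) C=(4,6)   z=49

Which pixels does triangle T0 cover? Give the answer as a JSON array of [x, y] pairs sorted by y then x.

T0:
  2·area = 8  (B↔C swapped to make it positive)
  edge (6, 2)→(4, 6): d=(-2,4) inclusive
  edge (4, 6)→(0, 10): d=(-4,4) inclusive
  edge (0, 10)→(6, 2): d=(6,-8) inclusive
    (3,1)@(7, 3): e=[-6,0,14] → .  [on edge]
    (2,2)@(5, 5): e=[-2,0,10] → .  [on edge]
    (1,3)@(3, 7): e=[2,0,6] → X  [on edge]
    (2,3)@(5, 7): e=[-6,-8,22] → .
    (0,4)@(1, 9): e=[6,0,2] → X  [on edge]
    (1,4)@(3, 9): e=[-2,-8,18] → .
    (0,5)@(1, 11): e=[2,-8,14] → .
  covered (2 px):
    . . . .
    . . . .
    . . . .
    . X . .
    X . . .
    . . . .
    . . . .

Result: [[1,3],[0,4]]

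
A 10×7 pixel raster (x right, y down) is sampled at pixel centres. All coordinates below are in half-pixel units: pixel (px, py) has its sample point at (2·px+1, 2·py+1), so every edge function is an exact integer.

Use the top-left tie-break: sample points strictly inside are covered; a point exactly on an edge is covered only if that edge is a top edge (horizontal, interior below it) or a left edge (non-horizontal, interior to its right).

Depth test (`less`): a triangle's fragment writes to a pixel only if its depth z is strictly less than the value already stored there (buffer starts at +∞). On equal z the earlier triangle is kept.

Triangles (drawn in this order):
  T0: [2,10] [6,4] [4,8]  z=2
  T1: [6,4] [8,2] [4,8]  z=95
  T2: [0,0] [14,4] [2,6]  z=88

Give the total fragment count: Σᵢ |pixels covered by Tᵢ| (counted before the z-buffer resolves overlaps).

T0:
  2·area = 4
  edge (2, 10)→(6, 4): d=(4,-6) top-left  bias=+0
  edge (6, 4)→(4, 8): d=(-2,4) right/bottom  bias=-1
  edge (4, 8)→(2, 10): d=(-2,2) right/bottom  bias=-1
    (5,0)@(11, 1): e=[18,-14,0] → ·  [on edge]
    (4,1)@(9, 3): e=[14,-10,0] → ·  [on edge]
    (3,2)@(7, 5): e=[10,-6,0] → ·  [on edge]
    (2,3)@(5, 7): e=[6,-2,0] → ·  [on edge]
    (1,4)@(3, 9): e=[2,2,0] → ·  [on edge]
    (0,5)@(1, 11): e=[-2,6,0] → ·  [on edge]
  covered (0 px):
    · · · · · · · · · ·
    · · · · · · · · · ·
    · · · · · · · · · ·
    · · · · · · · · · ·
    · · · · · · · · · ·
    · · · · · · · · · ·
    · · · · · · · · · ·
T1:
  2·area = 4
  edge (6, 4)→(8, 2): d=(2,-2) top-left  bias=+0
  edge (8, 2)→(4, 8): d=(-4,6) right/bottom  bias=-1
  edge (4, 8)→(6, 4): d=(2,-4) top-left  bias=+0
    (4,0)@(9, 1): e=[0,-2,6] → ·  [on edge]
    (3,1)@(7, 3): e=[0,2,2] → #  [on edge]
    (4,1)@(9, 3): e=[4,-10,10] → ·
    (2,2)@(5, 5): e=[0,6,-2] → ·  [on edge]
    (3,2)@(7, 5): e=[4,-6,6] → ·
    (1,3)@(3, 7): e=[0,10,-6] → ·  [on edge]
    (0,4)@(1, 9): e=[0,14,-10] → ·  [on edge]
  covered (1 px):
    · · · · · · · · · ·
    · · · # · · · · · ·
    · · · · · · · · · ·
    · · · · · · · · · ·
    · · · · · · · · · ·
    · · · · · · · · · ·
    · · · · · · · · · ·
T2:
  2·area = 76
  edge (0, 0)→(14, 4): d=(14,4) right/bottom  bias=-1
  edge (14, 4)→(2, 6): d=(-12,2) right/bottom  bias=-1
  edge (2, 6)→(0, 0): d=(-2,-6) top-left  bias=+0
    (0,0)@(1, 1): e=[10,62,4] → #
    (1,0)@(3, 1): e=[2,58,16] → #
    (2,0)@(5, 1): e=[-6,54,28] → ·
    (0,1)@(1, 3): e=[38,38,0] → #  [on edge]
    (2,1)@(5, 3): e=[22,30,24] → #
    (3,1)@(7, 3): e=[14,26,36] → #
    (4,1)@(9, 3): e=[6,22,48] → #
    (5,1)@(11, 3): e=[-2,18,60] → ·
    (0,2)@(1, 5): e=[66,14,-4] → ·
    (1,2)@(3, 5): e=[58,10,8] → #
    (4,2)@(9, 5): e=[34,-2,44] → ·
    (1,3)@(3, 7): e=[86,-14,4] → ·
    (1,4)@(3, 9): e=[114,-38,0] → ·  [on edge]
  covered (10 px):
    # # · · · · · · · ·
    # # # # # · · · · ·
    · # # # · · · · · ·
    · · · · · · · · · ·
    · · · · · · · · · ·
    · · · · · · · · · ·
    · · · · · · · · · ·

Result: 11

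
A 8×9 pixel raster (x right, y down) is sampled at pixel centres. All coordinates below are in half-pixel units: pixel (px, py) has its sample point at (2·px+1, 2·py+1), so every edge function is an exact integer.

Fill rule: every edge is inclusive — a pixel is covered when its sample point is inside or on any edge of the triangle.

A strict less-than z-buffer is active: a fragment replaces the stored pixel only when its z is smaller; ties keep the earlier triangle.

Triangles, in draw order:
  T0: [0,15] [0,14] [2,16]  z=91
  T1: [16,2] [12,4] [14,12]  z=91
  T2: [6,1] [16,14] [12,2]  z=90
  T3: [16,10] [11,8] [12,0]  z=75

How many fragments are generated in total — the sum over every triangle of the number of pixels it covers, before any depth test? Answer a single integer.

T0:
  2·area = 2
  edge (0, 15)→(0, 14): d=(0,-1) inclusive
  edge (0, 14)→(2, 16): d=(2,2) inclusive
  edge (2, 16)→(0, 15): d=(-2,-1) inclusive
    (0,7)@(1, 15): e=[1,0,1] → #  [on edge]
    (1,7)@(3, 15): e=[3,-4,3] → ·
    (0,8)@(1, 17): e=[1,4,-3] → ·
    (1,8)@(3, 17): e=[3,0,-1] → ·  [on edge]
  covered (1 px):
    · · · · · · · ·
    · · · · · · · ·
    · · · · · · · ·
    · · · · · · · ·
    · · · · · · · ·
    · · · · · · · ·
    · · · · · · · ·
    # · · · · · · ·
    · · · · · · · ·
T1:
  2·area = 36  (B↔C swapped to make it positive)
  edge (16, 2)→(14, 12): d=(-2,10) inclusive
  edge (14, 12)→(12, 4): d=(-2,-8) inclusive
  edge (12, 4)→(16, 2): d=(4,-2) inclusive
    (7,1)@(15, 3): e=[8,26,2] → #
    (6,2)@(13, 5): e=[24,6,6] → #
    (6,3)@(13, 7): e=[20,2,14] → #
    (7,3)@(15, 7): e=[0,18,18] → #  [on edge]
    (6,4)@(13, 9): e=[16,-2,22] → ·
    (7,4)@(15, 9): e=[-4,14,26] → ·
    (6,8)@(13, 17): e=[0,-18,54] → ·  [on edge]
  covered (5 px):
    · · · · · · · ·
    · · · · · · · #
    · · · · · · # #
    · · · · · · # #
    · · · · · · · ·
    · · · · · · · ·
    · · · · · · · ·
    · · · · · · · ·
    · · · · · · · ·
T2:
  2·area = 68  (B↔C swapped to make it positive)
  edge (6, 1)→(12, 2): d=(6,1) inclusive
  edge (12, 2)→(16, 14): d=(4,12) inclusive
  edge (16, 14)→(6, 1): d=(-10,-13) inclusive
    (4,1)@(9, 3): e=[9,40,19] → #
    (5,1)@(11, 3): e=[7,16,45] → #
    (6,1)@(13, 3): e=[5,-8,71] → ·
    (4,2)@(9, 5): e=[21,48,-1] → ·
    (5,2)@(11, 5): e=[19,24,25] → #
    (6,2)@(13, 5): e=[17,0,51] → #  [on edge]
    (7,2)@(15, 5): e=[15,-24,77] → ·
    (5,3)@(11, 7): e=[31,32,5] → #
    (7,3)@(15, 7): e=[27,-16,57] → ·
    (5,4)@(11, 9): e=[43,40,-15] → ·
    (6,4)@(13, 9): e=[41,16,11] → #
    (7,4)@(15, 9): e=[39,-8,37] → ·
    (7,5)@(15, 11): e=[51,0,17] → #  [on edge]
  covered (8 px):
    · · · · · · · ·
    · · · · # # · ·
    · · · · · # # ·
    · · · · · # # ·
    · · · · · · # ·
    · · · · · · · #
    · · · · · · · ·
    · · · · · · · ·
    · · · · · · · ·
T3:
  2·area = 42
  edge (16, 10)→(11, 8): d=(-5,-2) inclusive
  edge (11, 8)→(12, 0): d=(1,-8) inclusive
  edge (12, 0)→(16, 10): d=(4,10) inclusive
    (6,1)@(13, 3): e=[29,11,2] → #
    (7,1)@(15, 3): e=[33,27,-18] → ·
    (6,2)@(13, 5): e=[19,13,10] → #
    (7,2)@(15, 5): e=[23,29,-10] → ·
    (6,3)@(13, 7): e=[9,15,18] → #
    (7,3)@(15, 7): e=[13,31,-2] → ·
    (6,4)@(13, 9): e=[-1,17,26] → ·
    (7,4)@(15, 9): e=[3,33,6] → #
    (7,5)@(15, 11): e=[-7,35,14] → ·
  covered (4 px):
    · · · · · · · ·
    · · · · · · # ·
    · · · · · · # ·
    · · · · · · # ·
    · · · · · · · #
    · · · · · · · ·
    · · · · · · · ·
    · · · · · · · ·
    · · · · · · · ·

Final: 18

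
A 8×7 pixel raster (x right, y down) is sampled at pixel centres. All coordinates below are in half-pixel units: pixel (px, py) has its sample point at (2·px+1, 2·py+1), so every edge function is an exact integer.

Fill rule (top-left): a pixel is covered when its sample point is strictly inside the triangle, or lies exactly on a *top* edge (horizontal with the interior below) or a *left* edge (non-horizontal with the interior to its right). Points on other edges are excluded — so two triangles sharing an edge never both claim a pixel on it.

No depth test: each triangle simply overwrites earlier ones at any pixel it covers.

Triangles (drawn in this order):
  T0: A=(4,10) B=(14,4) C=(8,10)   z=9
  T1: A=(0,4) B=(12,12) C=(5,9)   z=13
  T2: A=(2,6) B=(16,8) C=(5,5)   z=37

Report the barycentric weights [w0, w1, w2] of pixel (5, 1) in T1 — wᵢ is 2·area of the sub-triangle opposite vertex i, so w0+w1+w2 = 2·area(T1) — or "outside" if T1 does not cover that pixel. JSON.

T0:
  2·area = 24
  edge (4, 10)→(14, 4): d=(10,-6) top-left  bias=+0
  edge (14, 4)→(8, 10): d=(-6,6) right/bottom  bias=-1
  edge (8, 10)→(4, 10): d=(-4,0) right/bottom  bias=-1
    (7,1)@(15, 3): e=[-4,0,28] → ·  [on edge]
    (6,2)@(13, 5): e=[4,0,20] → ·  [on edge]
    (4,3)@(9, 7): e=[0,12,12] → █  [on edge]
    (5,3)@(11, 7): e=[12,0,12] → ·  [on edge]
    (3,4)@(7, 9): e=[8,12,4] → █
    (4,4)@(9, 9): e=[20,0,4] → ·  [on edge]
    (3,5)@(7, 11): e=[28,0,-4] → ·  [on edge]
    (2,6)@(5, 13): e=[36,0,-12] → ·  [on edge]
  covered (2 px):
    · · · · · · · ·
    · · · · · · · ·
    · · · · · · · ·
    · · · · █ · · ·
    · · · █ · · · ·
    · · · · · · · ·
    · · · · · · · ·
T1:
  2·area = 20
  edge (0, 4)→(12, 12): d=(12,8) right/bottom  bias=-1
  edge (12, 12)→(5, 9): d=(-7,-3) top-left  bias=+0
  edge (5, 9)→(0, 4): d=(-5,-5) top-left  bias=+0
    (0,2)@(1, 5): e=[4,16,0] → █  [on edge]
    (1,2)@(3, 5): e=[-12,22,10] → ·
    (0,3)@(1, 7): e=[28,2,-10] → ·
    (1,3)@(3, 7): e=[12,8,0] → █  [on edge]
    (2,3)@(5, 7): e=[-4,14,10] → ·
    (1,4)@(3, 9): e=[36,-6,-10] → ·
    (2,4)@(5, 9): e=[20,0,0] → █  [on edge]
    (3,4)@(7, 9): e=[4,6,10] → █
    (4,4)@(9, 9): e=[-12,12,20] → ·
    (2,5)@(5, 11): e=[44,-14,-10] → ·
    (3,5)@(7, 11): e=[28,-8,0] → ·  [on edge]
    (4,6)@(9, 13): e=[36,-16,0] → ·  [on edge]
  covered (4 px):
    · · · · · · · ·
    · · · · · · · ·
    █ · · · · · · ·
    · █ · · · · · ·
    · · █ █ · · · ·
    · · · · · · · ·
    · · · · · · · ·
T2:
  2·area = 20  (B↔C swapped to make it positive)
  edge (2, 6)→(5, 5): d=(3,-1) top-left  bias=+0
  edge (5, 5)→(16, 8): d=(11,3) right/bottom  bias=-1
  edge (16, 8)→(2, 6): d=(-14,-2) top-left  bias=+0
    (5,1)@(11, 3): e=[0,-40,60] → ·  [on edge]
    (2,2)@(5, 5): e=[0,0,20] → ·  [on edge]
    (4,3)@(9, 7): e=[10,10,0] → █  [on edge]
    (5,3)@(11, 7): e=[12,4,4] → █
    (6,3)@(13, 7): e=[14,-2,8] → ·
    (4,4)@(9, 9): e=[16,32,-28] → ·
    (5,4)@(11, 9): e=[18,26,-24] → ·
  covered (2 px):
    · · · · · · · ·
    · · · · · · · ·
    · · · · · · · ·
    · · · · █ █ · ·
    · · · · · · · ·
    · · · · · · · ·
    · · · · · · · ·

Answer: "outside"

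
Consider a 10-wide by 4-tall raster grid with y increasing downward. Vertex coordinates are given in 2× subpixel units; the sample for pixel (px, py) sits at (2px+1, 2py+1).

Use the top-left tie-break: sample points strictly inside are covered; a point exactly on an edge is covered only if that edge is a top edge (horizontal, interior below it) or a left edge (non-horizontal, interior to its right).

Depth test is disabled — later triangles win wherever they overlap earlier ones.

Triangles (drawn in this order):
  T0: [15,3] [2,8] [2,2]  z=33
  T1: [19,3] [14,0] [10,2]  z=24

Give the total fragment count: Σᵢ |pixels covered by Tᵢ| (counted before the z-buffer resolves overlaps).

T0:
  2·area = 78
  edge (15, 3)→(2, 8): d=(-13,5) right/bottom  bias=-1
  edge (2, 8)→(2, 2): d=(0,-6) top-left  bias=+0
  edge (2, 2)→(15, 3): d=(13,1) right/bottom  bias=-1
    (1,1)@(3, 3): e=[60,6,12] → #
    (2,1)@(5, 3): e=[50,18,10] → #
    (3,1)@(7, 3): e=[40,30,8] → #
    (4,1)@(9, 3): e=[30,42,6] → #
    (5,1)@(11, 3): e=[20,54,4] → #
    (6,1)@(13, 3): e=[10,66,2] → #
    (7,1)@(15, 3): e=[0,78,0] → ·  [on edge]
    (1,2)@(3, 5): e=[34,6,38] → #
    (5,2)@(11, 5): e=[-6,54,30] → ·
    (6,2)@(13, 5): e=[-16,66,28] → ·
    (1,3)@(3, 7): e=[8,6,64] → #
    (2,3)@(5, 7): e=[-2,18,62] → ·
  covered (11 px):
    · · · · · · · · · ·
    · # # # # # # · · ·
    · # # # # · · · · ·
    · # · · · · · · · ·
T1:
  2·area = 22  (B↔C swapped to make it positive)
  edge (19, 3)→(10, 2): d=(-9,-1) top-left  bias=+0
  edge (10, 2)→(14, 0): d=(4,-2) top-left  bias=+0
  edge (14, 0)→(19, 3): d=(5,3) right/bottom  bias=-1
    (0,0)@(1, 1): e=[0,-22,44] → ·  [on edge]
    (6,0)@(13, 1): e=[12,2,8] → #
    (7,0)@(15, 1): e=[14,6,2] → #
    (8,0)@(17, 1): e=[16,10,-4] → ·
    (6,1)@(13, 3): e=[-6,10,18] → ·
    (7,1)@(15, 3): e=[-4,14,12] → ·
    (9,1)@(19, 3): e=[0,22,0] → ·  [on edge]
  covered (2 px):
    · · · · · · # # · ·
    · · · · · · · · · ·
    · · · · · · · · · ·
    · · · · · · · · · ·

Final: 13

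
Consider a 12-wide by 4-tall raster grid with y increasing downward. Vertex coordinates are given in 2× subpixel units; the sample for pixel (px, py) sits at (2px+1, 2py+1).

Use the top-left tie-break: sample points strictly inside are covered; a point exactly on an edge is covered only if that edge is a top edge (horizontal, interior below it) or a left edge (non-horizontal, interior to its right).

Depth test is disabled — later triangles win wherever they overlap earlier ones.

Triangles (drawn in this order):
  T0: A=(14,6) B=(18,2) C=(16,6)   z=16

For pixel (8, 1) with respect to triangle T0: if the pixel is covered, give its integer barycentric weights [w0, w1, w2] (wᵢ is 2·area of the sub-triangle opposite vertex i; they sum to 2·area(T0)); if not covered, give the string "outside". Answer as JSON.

T0:
  2·area = 8
  edge (14, 6)→(18, 2): d=(4,-4) top-left  bias=+0
  edge (18, 2)→(16, 6): d=(-2,4) right/bottom  bias=-1
  edge (16, 6)→(14, 6): d=(-2,0) right/bottom  bias=-1
    (9,0)@(19, 1): e=[0,-2,10] → ·  [on edge]
    (8,1)@(17, 3): e=[0,2,6] → #  [on edge]
    (9,1)@(19, 3): e=[8,-6,6] → ·
    (7,2)@(15, 5): e=[0,6,2] → #  [on edge]
    (8,2)@(17, 5): e=[8,-2,2] → ·
    (6,3)@(13, 7): e=[0,10,-2] → ·  [on edge]
    (7,3)@(15, 7): e=[8,2,-2] → ·
  covered (2 px):
    · · · · · · · · · · · ·
    · · · · · · · · # · · ·
    · · · · · · · # · · · ·
    · · · · · · · · · · · ·

Answer: [2,6,0]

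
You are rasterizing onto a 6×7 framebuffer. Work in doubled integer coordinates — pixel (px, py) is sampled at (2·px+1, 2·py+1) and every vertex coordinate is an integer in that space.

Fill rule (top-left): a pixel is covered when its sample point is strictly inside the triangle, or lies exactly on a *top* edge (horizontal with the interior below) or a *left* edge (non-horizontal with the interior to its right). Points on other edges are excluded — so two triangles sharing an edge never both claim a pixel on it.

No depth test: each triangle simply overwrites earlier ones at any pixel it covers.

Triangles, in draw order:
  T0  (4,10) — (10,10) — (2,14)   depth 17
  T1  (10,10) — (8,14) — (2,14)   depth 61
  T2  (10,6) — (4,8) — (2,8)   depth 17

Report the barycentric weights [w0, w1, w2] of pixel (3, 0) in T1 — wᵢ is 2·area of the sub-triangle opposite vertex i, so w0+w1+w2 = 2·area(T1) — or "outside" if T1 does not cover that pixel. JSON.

T0:
  2·area = 24
  edge (4, 10)→(10, 10): d=(6,0) top-left  bias=+0
  edge (10, 10)→(2, 14): d=(-8,4) right/bottom  bias=-1
  edge (2, 14)→(4, 10): d=(2,-4) top-left  bias=+0
    (2,5)@(5, 11): e=[6,12,6] → █
    (3,5)@(7, 11): e=[6,4,14] → █
    (4,5)@(9, 11): e=[6,-4,22] → ·
    (1,6)@(3, 13): e=[18,4,2] → █
    (2,6)@(5, 13): e=[18,-4,10] → ·
    (3,6)@(7, 13): e=[18,-12,18] → ·
  covered (3 px):
    · · · · · ·
    · · · · · ·
    · · · · · ·
    · · · · · ·
    · · · · · ·
    · · █ █ · ·
    · █ · · · ·
T1:
  2·area = 24
  edge (10, 10)→(8, 14): d=(-2,4) right/bottom  bias=-1
  edge (8, 14)→(2, 14): d=(-6,0) right/bottom  bias=-1
  edge (2, 14)→(10, 10): d=(8,-4) top-left  bias=+0
    (4,5)@(9, 11): e=[2,18,4] → █
    (5,5)@(11, 11): e=[-6,18,12] → ·
    (2,6)@(5, 13): e=[14,6,4] → █
    (3,6)@(7, 13): e=[6,6,12] → █
    (4,6)@(9, 13): e=[-2,6,20] → ·
  covered (3 px):
    · · · · · ·
    · · · · · ·
    · · · · · ·
    · · · · · ·
    · · · · · ·
    · · · · █ ·
    · · █ █ · ·
T2:
  2·area = 4
  edge (10, 6)→(4, 8): d=(-6,2) right/bottom  bias=-1
  edge (4, 8)→(2, 8): d=(-2,0) right/bottom  bias=-1
  edge (2, 8)→(10, 6): d=(8,-2) top-left  bias=+0
    (3,3)@(7, 7): e=[0,2,2] → ·  [on edge]
    (0,4)@(1, 9): e=[0,-2,6] → ·  [on edge]
  covered (0 px):
    · · · · · ·
    · · · · · ·
    · · · · · ·
    · · · · · ·
    · · · · · ·
    · · · · · ·
    · · · · · ·

Final: "outside"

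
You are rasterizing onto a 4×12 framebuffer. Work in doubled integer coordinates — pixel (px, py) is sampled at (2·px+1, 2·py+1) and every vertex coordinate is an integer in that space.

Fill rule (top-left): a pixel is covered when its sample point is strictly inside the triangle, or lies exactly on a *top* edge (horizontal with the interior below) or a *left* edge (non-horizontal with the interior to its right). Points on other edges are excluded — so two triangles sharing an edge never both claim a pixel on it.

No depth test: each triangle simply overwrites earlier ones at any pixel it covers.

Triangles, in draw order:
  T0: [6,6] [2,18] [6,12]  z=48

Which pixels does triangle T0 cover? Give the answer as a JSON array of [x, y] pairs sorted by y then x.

T0:
  2·area = 24  (B↔C swapped to make it positive)
  edge (6, 6)→(6, 12): d=(0,6) right/bottom  bias=-1
  edge (6, 12)→(2, 18): d=(-4,6) right/bottom  bias=-1
  edge (2, 18)→(6, 6): d=(4,-12) top-left  bias=+0
    (3,1)@(7, 3): e=[-6,30,0] → .  [on edge]
    (2,4)@(5, 9): e=[6,18,0] → X  [on edge]
    (3,4)@(7, 9): e=[-6,6,24] → .
    (2,5)@(5, 11): e=[6,10,8] → X
    (3,5)@(7, 11): e=[-6,-2,32] → .
    (2,6)@(5, 13): e=[6,2,16] → X
    (3,6)@(7, 13): e=[-6,-10,40] → .
    (1,7)@(3, 15): e=[18,6,0] → X  [on edge]
    (2,7)@(5, 15): e=[6,-6,24] → .
    (1,8)@(3, 17): e=[18,-2,8] → .
    (0,10)@(1, 21): e=[30,-6,0] → .  [on edge]
  covered (4 px):
    . . . .
    . . . .
    . . . .
    . . . .
    . . X .
    . . X .
    . . X .
    . X . .
    . . . .
    . . . .
    . . . .
    . . . .

Answer: [[2,4],[2,5],[2,6],[1,7]]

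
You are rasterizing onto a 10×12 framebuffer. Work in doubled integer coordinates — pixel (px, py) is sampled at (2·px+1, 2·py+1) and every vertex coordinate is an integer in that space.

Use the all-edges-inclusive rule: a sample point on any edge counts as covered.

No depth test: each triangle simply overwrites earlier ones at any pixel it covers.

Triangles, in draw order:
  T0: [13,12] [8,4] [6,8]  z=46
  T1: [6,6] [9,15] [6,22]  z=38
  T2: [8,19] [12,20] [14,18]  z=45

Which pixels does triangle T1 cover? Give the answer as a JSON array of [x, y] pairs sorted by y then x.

T0:
  2·area = 36  (B↔C swapped to make it positive)
  edge (13, 12)→(6, 8): d=(-7,-4) inclusive
  edge (6, 8)→(8, 4): d=(2,-4) inclusive
  edge (8, 4)→(13, 12): d=(5,8) inclusive
    (3,3)@(7, 7): e=[11,2,23] → #
    (4,3)@(9, 7): e=[19,10,7] → #
    (5,3)@(11, 7): e=[27,18,-9] → ·
    (3,4)@(7, 9): e=[-3,6,33] → ·
    (4,4)@(9, 9): e=[5,14,17] → #
    (5,4)@(11, 9): e=[13,22,1] → #
    (6,4)@(13, 9): e=[21,30,-15] → ·
    (4,5)@(9, 11): e=[-9,18,27] → ·
    (5,5)@(11, 11): e=[-1,26,11] → ·
  covered (4 px):
    · · · · · · · · · ·
    · · · · · · · · · ·
    · · · · · · · · · ·
    · · · # # · · · · ·
    · · · · # # · · · ·
    · · · · · · · · · ·
    · · · · · · · · · ·
    · · · · · · · · · ·
    · · · · · · · · · ·
    · · · · · · · · · ·
    · · · · · · · · · ·
    · · · · · · · · · ·
T1:
  2·area = 48
  edge (6, 6)→(9, 15): d=(3,9) inclusive
  edge (9, 15)→(6, 22): d=(-3,7) inclusive
  edge (6, 22)→(6, 6): d=(0,-16) inclusive
    (7,0)@(15, 1): e=[-96,0,144] → ·  [on edge]
    (2,1)@(5, 3): e=[0,64,-16] → ·  [on edge]
    (3,4)@(7, 9): e=[0,32,16] → #  [on edge]
    (4,4)@(9, 9): e=[-18,18,48] → ·
    (3,5)@(7, 11): e=[6,26,16] → #
    (4,5)@(9, 11): e=[-12,12,48] → ·
    (3,6)@(7, 13): e=[12,20,16] → #
    (4,6)@(9, 13): e=[-6,6,48] → ·
    (3,7)@(7, 15): e=[18,14,16] → #
    (4,7)@(9, 15): e=[0,0,48] → #  [on edge]
    (5,7)@(11, 15): e=[-18,-14,80] → ·
    (3,8)@(7, 17): e=[24,8,16] → #
    (5,10)@(11, 21): e=[0,-32,80] → ·  [on edge]
  covered (7 px):
    · · · · · · · · · ·
    · · · · · · · · · ·
    · · · · · · · · · ·
    · · · · · · · · · ·
    · · · # · · · · · ·
    · · · # · · · · · ·
    · · · # · · · · · ·
    · · · # # · · · · ·
    · · · # · · · · · ·
    · · · # · · · · · ·
    · · · · · · · · · ·
    · · · · · · · · · ·
T2:
  2·area = 10  (B↔C swapped to make it positive)
  edge (8, 19)→(14, 18): d=(6,-1) inclusive
  edge (14, 18)→(12, 20): d=(-2,2) inclusive
  edge (12, 20)→(8, 19): d=(-4,-1) inclusive
    (9,6)@(19, 13): e=[-25,0,35] → ·  [on edge]
    (8,7)@(17, 15): e=[-15,0,25] → ·  [on edge]
    (7,8)@(15, 17): e=[-5,0,15] → ·  [on edge]
    (4,9)@(9, 19): e=[1,8,1] → #
    (5,9)@(11, 19): e=[3,4,3] → #
    (6,9)@(13, 19): e=[5,0,5] → #  [on edge]
    (7,9)@(15, 19): e=[7,-4,7] → ·
    (4,10)@(9, 21): e=[13,4,-7] → ·
    (5,10)@(11, 21): e=[15,0,-5] → ·  [on edge]
    (6,10)@(13, 21): e=[17,-4,-3] → ·
    (4,11)@(9, 23): e=[25,0,-15] → ·  [on edge]
  covered (3 px):
    · · · · · · · · · ·
    · · · · · · · · · ·
    · · · · · · · · · ·
    · · · · · · · · · ·
    · · · · · · · · · ·
    · · · · · · · · · ·
    · · · · · · · · · ·
    · · · · · · · · · ·
    · · · · · · · · · ·
    · · · · # # # · · ·
    · · · · · · · · · ·
    · · · · · · · · · ·

Final: [[3,4],[3,5],[3,6],[3,7],[4,7],[3,8],[3,9]]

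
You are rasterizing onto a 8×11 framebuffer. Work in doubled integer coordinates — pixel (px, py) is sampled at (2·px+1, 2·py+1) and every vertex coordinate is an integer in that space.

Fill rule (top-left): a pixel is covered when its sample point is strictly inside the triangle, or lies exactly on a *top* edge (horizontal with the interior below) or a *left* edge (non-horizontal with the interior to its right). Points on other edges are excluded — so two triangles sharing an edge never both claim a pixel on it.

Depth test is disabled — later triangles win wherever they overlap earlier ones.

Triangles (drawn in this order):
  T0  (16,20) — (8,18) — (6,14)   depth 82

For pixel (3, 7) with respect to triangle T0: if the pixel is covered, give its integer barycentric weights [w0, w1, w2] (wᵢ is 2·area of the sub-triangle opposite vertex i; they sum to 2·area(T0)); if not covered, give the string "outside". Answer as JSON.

T0:
  2·area = 28
  edge (16, 20)→(8, 18): d=(-8,-2) top-left  bias=+0
  edge (8, 18)→(6, 14): d=(-2,-4) top-left  bias=+0
  edge (6, 14)→(16, 20): d=(10,6) right/bottom  bias=-1
    (0,5)@(1, 11): e=[42,-14,0] → .  [on edge]
    (3,7)@(7, 15): e=[22,2,4] → X
    (4,7)@(9, 15): e=[26,10,-8] → .
    (3,8)@(7, 17): e=[6,-2,24] → .
    (4,8)@(9, 17): e=[10,6,12] → X
    (5,8)@(11, 17): e=[14,14,0] → .  [on edge]
    (4,9)@(9, 19): e=[-6,2,32] → .
    (6,9)@(13, 19): e=[2,18,8] → X
    (7,9)@(15, 19): e=[6,26,-4] → .
    (6,10)@(13, 21): e=[-14,14,28] → .
  covered (3 px):
    . . . . . . . .
    . . . . . . . .
    . . . . . . . .
    . . . . . . . .
    . . . . . . . .
    . . . . . . . .
    . . . . . . . .
    . . . X . . . .
    . . . . X . . .
    . . . . . . X .
    . . . . . . . .

Result: [2,4,22]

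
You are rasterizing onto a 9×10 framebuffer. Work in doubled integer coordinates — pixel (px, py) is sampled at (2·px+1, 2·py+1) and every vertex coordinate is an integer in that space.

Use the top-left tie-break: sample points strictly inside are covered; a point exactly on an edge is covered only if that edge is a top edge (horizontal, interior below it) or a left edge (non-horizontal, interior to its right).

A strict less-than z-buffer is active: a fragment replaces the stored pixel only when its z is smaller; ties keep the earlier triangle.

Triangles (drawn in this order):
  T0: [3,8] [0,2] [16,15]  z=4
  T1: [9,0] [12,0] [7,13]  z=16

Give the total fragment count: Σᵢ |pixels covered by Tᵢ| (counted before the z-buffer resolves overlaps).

T0:
  2·area = 57
  edge (3, 8)→(0, 2): d=(-3,-6) top-left  bias=+0
  edge (0, 2)→(16, 15): d=(16,13) right/bottom  bias=-1
  edge (16, 15)→(3, 8): d=(-13,-7) top-left  bias=+0
    (0,1)@(1, 3): e=[3,3,51] → X
    (1,1)@(3, 3): e=[15,-23,65] → .
    (0,2)@(1, 5): e=[-3,35,25] → .
    (1,2)@(3, 5): e=[9,9,39] → X
    (2,2)@(5, 5): e=[21,-17,53] → .
    (1,3)@(3, 7): e=[3,41,13] → X
    (2,3)@(5, 7): e=[15,15,27] → X
    (3,3)@(7, 7): e=[27,-11,41] → .
    (1,4)@(3, 9): e=[-3,73,-13] → .
    (2,4)@(5, 9): e=[9,47,1] → X
    (3,4)@(7, 9): e=[21,21,15] → X
    (4,4)@(9, 9): e=[33,-5,29] → .
  covered (9 px):
    . . . . . . . . .
    X . . . . . . . .
    . X . . . . . . .
    . X X . . . . . .
    . . X X . . . . .
    . . . . X X . . .
    . . . . . . X . .
    . . . . . . . . .
    . . . . . . . . .
    . . . . . . . . .
T1:
  2·area = 39
  edge (9, 0)→(12, 0): d=(3,0) top-left  bias=+0
  edge (12, 0)→(7, 13): d=(-5,13) right/bottom  bias=-1
  edge (7, 13)→(9, 0): d=(2,-13) top-left  bias=+0
    (4,0)@(9, 1): e=[3,34,2] → X
    (5,0)@(11, 1): e=[3,8,28] → X
    (6,0)@(13, 1): e=[3,-18,54] → .
    (4,1)@(9, 3): e=[9,24,6] → X
    (5,1)@(11, 3): e=[9,-2,32] → .
    (4,2)@(9, 5): e=[15,14,10] → X
    (5,2)@(11, 5): e=[15,-12,36] → .
    (4,3)@(9, 7): e=[21,4,14] → X
    (5,3)@(11, 7): e=[21,-22,40] → .
    (4,4)@(9, 9): e=[27,-6,18] → .
    (3,6)@(7, 13): e=[39,0,0] → .  [on edge]
  covered (5 px):
    . . . . X X . . .
    . . . . X . . . .
    . . . . X . . . .
    . . . . X . . . .
    . . . . . . . . .
    . . . . . . . . .
    . . . . . . . . .
    . . . . . . . . .
    . . . . . . . . .
    . . . . . . . . .

Final: 14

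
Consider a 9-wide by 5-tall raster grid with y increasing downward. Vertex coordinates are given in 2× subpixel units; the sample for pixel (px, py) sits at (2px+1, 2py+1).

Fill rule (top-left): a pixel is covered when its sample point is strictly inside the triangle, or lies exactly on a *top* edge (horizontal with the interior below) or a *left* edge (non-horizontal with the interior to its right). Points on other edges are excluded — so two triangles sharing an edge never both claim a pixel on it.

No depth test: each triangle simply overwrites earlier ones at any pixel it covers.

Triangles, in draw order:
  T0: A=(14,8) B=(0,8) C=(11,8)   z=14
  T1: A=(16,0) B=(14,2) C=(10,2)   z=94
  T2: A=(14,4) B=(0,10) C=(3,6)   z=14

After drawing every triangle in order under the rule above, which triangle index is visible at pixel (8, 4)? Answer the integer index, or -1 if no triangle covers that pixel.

T0:
  degenerate (2·area = 0) — covers nothing
T1:
  2·area = 8
  edge (16, 0)→(14, 2): d=(-2,2) right/bottom  bias=-1
  edge (14, 2)→(10, 2): d=(-4,0) right/bottom  bias=-1
  edge (10, 2)→(16, 0): d=(6,-2) top-left  bias=+0
    (6,0)@(13, 1): e=[4,4,0] → #  [on edge]
    (7,0)@(15, 1): e=[0,4,4] → ·  [on edge]
    (3,1)@(7, 3): e=[12,-4,0] → ·  [on edge]
    (6,1)@(13, 3): e=[0,-4,12] → ·  [on edge]
    (0,2)@(1, 5): e=[20,-12,0] → ·  [on edge]
    (5,2)@(11, 5): e=[0,-12,20] → ·  [on edge]
    (4,3)@(9, 7): e=[0,-20,28] → ·  [on edge]
    (3,4)@(7, 9): e=[0,-28,36] → ·  [on edge]
  covered (1 px):
    · · · · · · # · ·
    · · · · · · · · ·
    · · · · · · · · ·
    · · · · · · · · ·
    · · · · · · · · ·
T2:
  2·area = 38
  edge (14, 4)→(0, 10): d=(-14,6) right/bottom  bias=-1
  edge (0, 10)→(3, 6): d=(3,-4) top-left  bias=+0
  edge (3, 6)→(14, 4): d=(11,-2) top-left  bias=+0
    (4,2)@(9, 5): e=[16,21,1] → #
    (5,2)@(11, 5): e=[4,29,5] → #
    (6,2)@(13, 5): e=[-8,37,9] → ·
    (1,3)@(3, 7): e=[24,3,11] → #
    (2,3)@(5, 7): e=[12,11,15] → #
    (3,3)@(7, 7): e=[0,19,19] → ·  [on edge]
    (4,3)@(9, 7): e=[-12,27,23] → ·
    (5,3)@(11, 7): e=[-24,35,27] → ·
    (0,4)@(1, 9): e=[8,1,29] → #
    (1,4)@(3, 9): e=[-4,9,33] → ·
    (2,4)@(5, 9): e=[-16,17,37] → ·
  covered (5 px):
    · · · · · · · · ·
    · · · · · · · · ·
    · · · · # # · · ·
    · # # · · · · · ·
    # · · · · · · · ·

Z-buffer (winner per pixel, '.' = empty):
  . . . . . . 1 . .
  . . . . . . . . .
  . . . . 2 2 . . .
  . 2 2 . . . . . .
  2 . . . . . . . .

Final: -1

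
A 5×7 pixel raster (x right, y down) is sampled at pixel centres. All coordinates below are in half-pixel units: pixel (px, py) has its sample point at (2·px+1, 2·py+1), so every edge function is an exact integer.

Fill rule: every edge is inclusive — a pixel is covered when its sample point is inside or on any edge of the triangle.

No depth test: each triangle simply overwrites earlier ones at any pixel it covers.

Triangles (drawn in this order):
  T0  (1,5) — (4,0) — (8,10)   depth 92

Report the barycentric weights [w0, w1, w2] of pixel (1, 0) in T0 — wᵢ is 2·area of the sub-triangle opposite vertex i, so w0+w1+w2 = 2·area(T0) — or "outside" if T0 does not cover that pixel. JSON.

T0:
  2·area = 50
  edge (1, 5)→(4, 0): d=(3,-5) inclusive
  edge (4, 0)→(8, 10): d=(4,10) inclusive
  edge (8, 10)→(1, 5): d=(-7,-5) inclusive
    (1,1)@(3, 3): e=[4,22,24] → X
    (2,1)@(5, 3): e=[14,2,34] → X
    (3,1)@(7, 3): e=[24,-18,44] → .
    (0,2)@(1, 5): e=[0,50,0] → X  [on edge]
    (3,2)@(7, 5): e=[30,-10,30] → .
    (0,3)@(1, 7): e=[6,58,-14] → .
    (1,3)@(3, 7): e=[16,38,-4] → .
    (2,3)@(5, 7): e=[26,18,6] → X
    (3,3)@(7, 7): e=[36,-2,16] → .
    (2,4)@(5, 9): e=[32,26,-8] → .
    (3,4)@(7, 9): e=[42,6,2] → X
    (4,4)@(9, 9): e=[52,-14,12] → .
  covered (7 px):
    . . . . .
    . X X . .
    X X X . .
    . . X . .
    . . . X .
    . . . . .
    . . . . .

Answer: "outside"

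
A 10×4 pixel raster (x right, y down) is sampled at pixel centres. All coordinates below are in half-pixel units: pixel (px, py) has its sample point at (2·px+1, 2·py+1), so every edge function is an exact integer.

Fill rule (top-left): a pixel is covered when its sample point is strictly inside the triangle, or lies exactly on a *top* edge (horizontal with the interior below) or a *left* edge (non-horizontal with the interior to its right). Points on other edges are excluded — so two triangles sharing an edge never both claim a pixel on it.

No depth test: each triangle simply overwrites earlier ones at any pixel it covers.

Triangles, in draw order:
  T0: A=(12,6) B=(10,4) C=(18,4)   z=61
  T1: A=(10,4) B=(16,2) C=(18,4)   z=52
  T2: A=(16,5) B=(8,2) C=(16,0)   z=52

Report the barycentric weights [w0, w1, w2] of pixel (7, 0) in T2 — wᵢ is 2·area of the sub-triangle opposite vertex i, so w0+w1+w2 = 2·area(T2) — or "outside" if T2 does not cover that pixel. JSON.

T0:
  2·area = 16
  edge (12, 6)→(10, 4): d=(-2,-2) top-left  bias=+0
  edge (10, 4)→(18, 4): d=(8,0) top-left  bias=+0
  edge (18, 4)→(12, 6): d=(-6,2) right/bottom  bias=-1
    (3,0)@(7, 1): e=[0,-24,40] → ·  [on edge]
    (4,1)@(9, 3): e=[0,-8,24] → ·  [on edge]
    (5,2)@(11, 5): e=[0,8,8] → #  [on edge]
    (6,2)@(13, 5): e=[4,8,4] → #
    (7,2)@(15, 5): e=[8,8,0] → ·  [on edge]
    (4,3)@(9, 7): e=[-8,24,0] → ·  [on edge]
    (5,3)@(11, 7): e=[-4,24,-4] → ·
    (6,3)@(13, 7): e=[0,24,-8] → ·  [on edge]
  covered (2 px):
    · · · · · · · · · ·
    · · · · · · · · · ·
    · · · · · # # · · ·
    · · · · · · · · · ·
T1:
  2·area = 16
  edge (10, 4)→(16, 2): d=(6,-2) top-left  bias=+0
  edge (16, 2)→(18, 4): d=(2,2) right/bottom  bias=-1
  edge (18, 4)→(10, 4): d=(-8,0) right/bottom  bias=-1
    (7,0)@(15, 1): e=[-8,0,24] → ·  [on edge]
    (9,0)@(19, 1): e=[0,-8,24] → ·  [on edge]
    (6,1)@(13, 3): e=[0,8,8] → #  [on edge]
    (7,1)@(15, 3): e=[4,4,8] → #
    (8,1)@(17, 3): e=[8,0,8] → ·  [on edge]
    (3,2)@(7, 5): e=[0,24,-8] → ·  [on edge]
    (6,2)@(13, 5): e=[12,12,-8] → ·
    (7,2)@(15, 5): e=[16,8,-8] → ·
    (9,2)@(19, 5): e=[24,0,-8] → ·  [on edge]
    (0,3)@(1, 7): e=[0,40,-24] → ·  [on edge]
  covered (2 px):
    · · · · · · · · · ·
    · · · · · · # # · ·
    · · · · · · · · · ·
    · · · · · · · · · ·
T2:
  2·area = 40
  edge (16, 5)→(8, 2): d=(-8,-3) top-left  bias=+0
  edge (8, 2)→(16, 0): d=(8,-2) top-left  bias=+0
  edge (16, 0)→(16, 5): d=(0,5) right/bottom  bias=-1
    (6,0)@(13, 1): e=[23,2,15] → #
    (7,0)@(15, 1): e=[29,6,5] → #
    (8,0)@(17, 1): e=[35,10,-5] → ·
    (5,1)@(11, 3): e=[1,14,25] → #
    (8,1)@(17, 3): e=[19,26,-5] → ·
    (5,2)@(11, 5): e=[-15,30,25] → ·
    (6,2)@(13, 5): e=[-9,34,15] → ·
    (7,2)@(15, 5): e=[-3,38,5] → ·
  covered (5 px):
    · · · · · · # # · ·
    · · · · · # # # · ·
    · · · · · · · · · ·
    · · · · · · · · · ·

Final: [6,5,29]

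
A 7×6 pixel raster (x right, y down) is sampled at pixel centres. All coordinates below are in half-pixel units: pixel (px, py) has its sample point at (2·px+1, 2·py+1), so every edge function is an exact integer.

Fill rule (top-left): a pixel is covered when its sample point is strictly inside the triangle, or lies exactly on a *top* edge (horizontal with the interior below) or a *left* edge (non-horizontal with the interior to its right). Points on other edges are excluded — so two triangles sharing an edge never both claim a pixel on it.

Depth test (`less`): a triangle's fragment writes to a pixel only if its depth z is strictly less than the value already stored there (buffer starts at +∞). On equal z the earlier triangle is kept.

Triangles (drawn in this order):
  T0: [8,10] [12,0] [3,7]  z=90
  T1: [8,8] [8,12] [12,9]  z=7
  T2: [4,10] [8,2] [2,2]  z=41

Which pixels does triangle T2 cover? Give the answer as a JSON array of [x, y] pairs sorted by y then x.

T0:
  2·area = 62  (B↔C swapped to make it positive)
  edge (8, 10)→(3, 7): d=(-5,-3) top-left  bias=+0
  edge (3, 7)→(12, 0): d=(9,-7) top-left  bias=+0
  edge (12, 0)→(8, 10): d=(-4,10) right/bottom  bias=-1
    (5,0)@(11, 1): e=[54,2,6] → X
    (6,0)@(13, 1): e=[60,16,-14] → .
    (4,1)@(9, 3): e=[38,6,18] → X
    (5,1)@(11, 3): e=[44,20,-2] → .
    (3,2)@(7, 5): e=[22,10,30] → X
    (5,2)@(11, 5): e=[34,38,-10] → .
    (1,3)@(3, 7): e=[0,0,62] → X  [on edge]
    (2,3)@(5, 7): e=[6,14,42] → X
    (5,3)@(11, 7): e=[24,56,-18] → .
    (1,4)@(3, 9): e=[-10,18,54] → .
    (2,4)@(5, 9): e=[-4,32,34] → .
    (3,4)@(7, 9): e=[2,46,14] → X
  covered (9 px):
    . . . . . X .
    . . . . X . .
    . . . X X . .
    . X X X X . .
    . . . X . . .
    . . . . . . .
T1:
  2·area = 16  (B↔C swapped to make it positive)
  edge (8, 8)→(12, 9): d=(4,1) right/bottom  bias=-1
  edge (12, 9)→(8, 12): d=(-4,3) right/bottom  bias=-1
  edge (8, 12)→(8, 8): d=(0,-4) top-left  bias=+0
    (4,4)@(9, 9): e=[3,9,4] → X
    (5,4)@(11, 9): e=[1,3,12] → X
    (6,4)@(13, 9): e=[-1,-3,20] → .
    (4,5)@(9, 11): e=[11,1,4] → X
    (5,5)@(11, 11): e=[9,-5,12] → .
  covered (3 px):
    . . . . . . .
    . . . . . . .
    . . . . . . .
    . . . . . . .
    . . . . X X .
    . . . . X . .
T2:
  2·area = 48  (B↔C swapped to make it positive)
  edge (4, 10)→(2, 2): d=(-2,-8) top-left  bias=+0
  edge (2, 2)→(8, 2): d=(6,0) top-left  bias=+0
  edge (8, 2)→(4, 10): d=(-4,8) right/bottom  bias=-1
    (1,1)@(3, 3): e=[6,6,36] → X
    (2,1)@(5, 3): e=[22,6,20] → X
    (3,1)@(7, 3): e=[38,6,4] → X
    (4,1)@(9, 3): e=[54,6,-12] → .
    (1,2)@(3, 5): e=[2,18,28] → X
    (3,2)@(7, 5): e=[34,18,-4] → .
    (1,3)@(3, 7): e=[-2,30,20] → .
    (2,3)@(5, 7): e=[14,30,4] → X
    (3,3)@(7, 7): e=[30,30,-12] → .
    (2,4)@(5, 9): e=[10,42,-4] → .
  covered (6 px):
    . . . . . . .
    . X X X . . .
    . X X . . . .
    . . X . . . .
    . . . . . . .
    . . . . . . .

Final: [[1,1],[2,1],[3,1],[1,2],[2,2],[2,3]]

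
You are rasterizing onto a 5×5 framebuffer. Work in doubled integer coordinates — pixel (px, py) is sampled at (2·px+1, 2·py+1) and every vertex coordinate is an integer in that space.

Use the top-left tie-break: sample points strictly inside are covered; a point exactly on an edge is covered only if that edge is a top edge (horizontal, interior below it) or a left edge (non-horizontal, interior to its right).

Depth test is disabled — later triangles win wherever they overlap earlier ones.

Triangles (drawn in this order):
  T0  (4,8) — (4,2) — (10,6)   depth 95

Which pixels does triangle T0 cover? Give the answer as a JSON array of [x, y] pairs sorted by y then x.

T0:
  2·area = 36
  edge (4, 8)→(4, 2): d=(0,-6) top-left  bias=+0
  edge (4, 2)→(10, 6): d=(6,4) right/bottom  bias=-1
  edge (10, 6)→(4, 8): d=(-6,2) right/bottom  bias=-1
    (2,1)@(5, 3): e=[6,2,28] → #
    (3,1)@(7, 3): e=[18,-6,24] → ·
    (2,2)@(5, 5): e=[6,14,16] → #
    (3,2)@(7, 5): e=[18,6,12] → #
    (4,2)@(9, 5): e=[30,-2,8] → ·
    (2,3)@(5, 7): e=[6,26,4] → #
    (3,3)@(7, 7): e=[18,18,0] → ·  [on edge]
    (0,4)@(1, 9): e=[-18,54,0] → ·  [on edge]
    (2,4)@(5, 9): e=[6,38,-8] → ·
  covered (4 px):
    · · · · ·
    · · # · ·
    · · # # ·
    · · # · ·
    · · · · ·

Answer: [[2,1],[2,2],[3,2],[2,3]]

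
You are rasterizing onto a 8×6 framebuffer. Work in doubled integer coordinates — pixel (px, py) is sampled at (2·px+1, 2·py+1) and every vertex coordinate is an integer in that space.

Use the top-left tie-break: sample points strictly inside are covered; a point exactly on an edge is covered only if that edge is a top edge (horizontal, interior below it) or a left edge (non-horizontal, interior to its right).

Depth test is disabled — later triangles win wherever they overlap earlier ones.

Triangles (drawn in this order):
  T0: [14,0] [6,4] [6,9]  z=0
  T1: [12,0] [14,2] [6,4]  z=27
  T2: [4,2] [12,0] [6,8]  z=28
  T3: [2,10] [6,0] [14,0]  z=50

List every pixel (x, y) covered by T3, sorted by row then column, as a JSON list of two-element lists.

T0:
  2·area = 40  (B↔C swapped to make it positive)
  edge (14, 0)→(6, 9): d=(-8,9) right/bottom  bias=-1
  edge (6, 9)→(6, 4): d=(0,-5) top-left  bias=+0
  edge (6, 4)→(14, 0): d=(8,-4) top-left  bias=+0
    (6,0)@(13, 1): e=[1,35,4] → X
    (7,0)@(15, 1): e=[-17,45,12] → .
    (4,1)@(9, 3): e=[21,15,4] → X
    (5,1)@(11, 3): e=[3,25,12] → X
    (6,1)@(13, 3): e=[-15,35,20] → .
    (3,2)@(7, 5): e=[23,5,12] → X
    (5,2)@(11, 5): e=[-13,25,28] → .
    (3,3)@(7, 7): e=[7,5,28] → X
    (4,3)@(9, 7): e=[-11,15,36] → .
    (3,4)@(7, 9): e=[-9,5,44] → .
  covered (6 px):
    . . . . . . X .
    . . . . X X . .
    . . . X X . . .
    . . . X . . . .
    . . . . . . . .
    . . . . . . . .
T1:
  2·area = 20
  edge (12, 0)→(14, 2): d=(2,2) right/bottom  bias=-1
  edge (14, 2)→(6, 4): d=(-8,2) right/bottom  bias=-1
  edge (6, 4)→(12, 0): d=(6,-4) top-left  bias=+0
    (5,0)@(11, 1): e=[4,14,2] → X
    (6,0)@(13, 1): e=[0,10,10] → .  [on edge]
    (4,1)@(9, 3): e=[12,2,6] → X
    (5,1)@(11, 3): e=[8,-2,14] → .
    (7,1)@(15, 3): e=[0,-10,30] → .  [on edge]
    (4,2)@(9, 5): e=[16,-14,18] → .
  covered (2 px):
    . . . . . X . .
    . . . . X . . .
    . . . . . . . .
    . . . . . . . .
    . . . . . . . .
    . . . . . . . .
T2:
  2·area = 52
  edge (4, 2)→(12, 0): d=(8,-2) top-left  bias=+0
  edge (12, 0)→(6, 8): d=(-6,8) right/bottom  bias=-1
  edge (6, 8)→(4, 2): d=(-2,-6) top-left  bias=+0
    (4,0)@(9, 1): e=[2,18,32] → X
    (5,0)@(11, 1): e=[6,2,44] → X
    (6,0)@(13, 1): e=[10,-14,56] → .
    (2,1)@(5, 3): e=[10,38,4] → X
    (3,1)@(7, 3): e=[14,22,16] → X
    (5,1)@(11, 3): e=[22,-10,40] → .
    (2,2)@(5, 5): e=[26,26,0] → X  [on edge]
    (4,2)@(9, 5): e=[34,-6,24] → .
    (2,3)@(5, 7): e=[42,14,-4] → .
    (3,3)@(7, 7): e=[46,-2,8] → .
    (3,5)@(7, 11): e=[78,-26,0] → .  [on edge]
  covered (7 px):
    . . . . X X . .
    . . X X X . . .
    . . X X . . . .
    . . . . . . . .
    . . . . . . . .
    . . . . . . . .
T3:
  2·area = 80
  edge (2, 10)→(6, 0): d=(4,-10) top-left  bias=+0
  edge (6, 0)→(14, 0): d=(8,0) top-left  bias=+0
  edge (14, 0)→(2, 10): d=(-12,10) right/bottom  bias=-1
    (3,0)@(7, 1): e=[14,8,58] → X
    (4,0)@(9, 1): e=[34,8,38] → X
    (5,0)@(11, 1): e=[54,8,18] → X
    (6,0)@(13, 1): e=[74,8,-2] → .
    (2,1)@(5, 3): e=[2,24,54] → X
    (5,1)@(11, 3): e=[62,24,-6] → .
    (2,2)@(5, 5): e=[10,40,30] → X
    (4,2)@(9, 5): e=[50,40,-10] → .
    (2,3)@(5, 7): e=[18,56,6] → X
    (3,3)@(7, 7): e=[38,56,-14] → .
    (1,4)@(3, 9): e=[6,72,2] → X
    (2,4)@(5, 9): e=[26,72,-18] → .
  covered (10 px):
    . . . X X X . .
    . . X X X . . .
    . . X X . . . .
    . . X . . . . .
    . X . . . . . .
    . . . . . . . .

Result: [[3,0],[4,0],[5,0],[2,1],[3,1],[4,1],[2,2],[3,2],[2,3],[1,4]]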